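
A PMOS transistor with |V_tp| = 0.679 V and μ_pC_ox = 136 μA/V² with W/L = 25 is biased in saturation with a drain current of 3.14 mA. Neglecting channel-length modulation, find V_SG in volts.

k_p = μ_pC_ox · (W/L) = 3.4 mA/V².
In saturation I_D = ½ k_p (V_SG − |V_tp|)², so V_SG − |V_tp| = √(2 I_D / k_p) = √(2 × 3.14 / 3.4) = 1.36 V.
V_SG = 0.679 + 1.36 = 2.04 V.

V_SG = 2.04 V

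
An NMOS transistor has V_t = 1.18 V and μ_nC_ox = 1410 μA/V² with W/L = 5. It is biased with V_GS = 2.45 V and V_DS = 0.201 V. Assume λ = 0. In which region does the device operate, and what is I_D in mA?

Triode; I_D = 1.66 mA

k_n = μ_nC_ox · (W/L) = 7.05 mA/V².
V_ov = V_GS − V_t = 2.45 − 1.18 = 1.27 V.
Since V_DS = 0.201 V < V_ov = 1.27 V, the device is in the triode region.
I_D = k_n [V_ov · V_DS − ½ V_DS²] = 7.05 × [1.27 × 0.201 − 0.5 × 0.201²] = 1.66 mA.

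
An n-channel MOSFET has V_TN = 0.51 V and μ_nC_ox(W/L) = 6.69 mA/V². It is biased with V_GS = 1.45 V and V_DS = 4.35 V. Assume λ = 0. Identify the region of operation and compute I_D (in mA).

Saturation; I_D = 2.96 mA

V_ov = V_GS − V_TN = 1.45 − 0.51 = 0.94 V.
Since V_DS = 4.35 V ≥ V_ov = 0.94 V, the device is in saturation.
I_D = ½ k_n V_ov² = 0.5 × 6.69 × 0.94² = 2.96 mA.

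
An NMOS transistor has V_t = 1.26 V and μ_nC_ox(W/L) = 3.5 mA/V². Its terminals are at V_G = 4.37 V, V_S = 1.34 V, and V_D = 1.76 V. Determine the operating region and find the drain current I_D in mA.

Triode; I_D = 2.29 mA

V_GS = V_G − V_S = 4.37 − 1.34 = 3.03 V; V_DS = V_D − V_S = 1.76 − 1.34 = 0.42 V.
V_ov = V_GS − V_t = 3.03 − 1.26 = 1.77 V.
Since V_DS = 0.42 V < V_ov = 1.77 V, the device is in the triode region.
I_D = k_n [V_ov · V_DS − ½ V_DS²] = 3.5 × [1.77 × 0.42 − 0.5 × 0.42²] = 2.29 mA.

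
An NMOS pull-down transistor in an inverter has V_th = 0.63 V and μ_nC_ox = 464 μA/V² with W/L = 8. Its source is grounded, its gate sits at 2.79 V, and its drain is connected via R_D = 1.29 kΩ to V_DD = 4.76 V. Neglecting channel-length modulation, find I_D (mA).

I_D = 3.33 mA

V_GS = V_G = 2.79 V, so V_ov = 2.79 − 0.63 = 2.16 V.
k_n = μ_nC_ox · (W/L) = 3.712 mA/V².
Assume saturation: I_D = ½ k_n V_ov² = 0.5 × 3.712 × 2.16² = 8.66 mA, giving V_DS = V_DD − I_D R_D = 4.76 − 8.66 × 1.29 = -6.41 V.
But -6.41 V < V_ov = 2.16 V, so the device is actually in triode.
In triode I_D = k_n[V_ov V_DS − ½ V_DS²] and I_D = (V_DD − V_DS)/R_D. Equating: 2.39 V_DS² − 11.34 V_DS + 4.76 = 0, giving V_DS = 0.465 V (the root below V_ov).
I_D = (4.76 − 0.465) / 1.29 = 3.33 mA.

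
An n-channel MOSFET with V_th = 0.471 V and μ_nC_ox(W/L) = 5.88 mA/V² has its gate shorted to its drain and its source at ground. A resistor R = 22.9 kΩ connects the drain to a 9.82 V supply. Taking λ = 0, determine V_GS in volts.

With gate tied to drain, V_GS = V_DS ≥ V_GS − V_th, so the device is in saturation.
KCL at the drain: ½ k_n (V_GS − V_th)² = (V_DD − V_GS)/R.
Let x = V_GS − 0.471. Then 67.3 x² + x − 9.349 = 0, giving x = 0.365 V (positive root), so V_GS = 0.836 V.
I_D = (V_DD − V_GS)/R = (9.82 − 0.836) / 22.9 = 0.392 mA.

V_GS = 0.836 V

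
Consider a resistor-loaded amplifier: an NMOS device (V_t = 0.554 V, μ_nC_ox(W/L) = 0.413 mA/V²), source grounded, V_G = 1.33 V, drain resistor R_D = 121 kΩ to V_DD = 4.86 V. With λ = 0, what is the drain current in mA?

V_GS = V_G = 1.33 V, so V_ov = 1.33 − 0.554 = 0.776 V.
Assume saturation: I_D = ½ k_n V_ov² = 0.5 × 0.413 × 0.776² = 0.124 mA, giving V_DS = V_DD − I_D R_D = 4.86 − 0.124 × 121 = -10.2 V.
But -10.2 V < V_ov = 0.776 V, so the device is actually in triode.
In triode I_D = k_n[V_ov V_DS − ½ V_DS²] and I_D = (V_DD − V_DS)/R_D. Equating: 25 V_DS² − 39.78 V_DS + 4.86 = 0, giving V_DS = 0.133 V (the root below V_ov).
I_D = (4.86 − 0.133) / 121 = 0.0391 mA.

I_D = 0.0391 mA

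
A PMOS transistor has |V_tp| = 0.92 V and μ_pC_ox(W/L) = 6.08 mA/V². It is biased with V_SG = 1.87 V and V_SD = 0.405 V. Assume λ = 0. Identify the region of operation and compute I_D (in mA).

Triode; I_D = 1.84 mA

V_ov = V_SG − |V_tp| = 1.87 − 0.92 = 0.95 V.
Since V_SD = 0.405 V < V_ov = 0.95 V, the device is in the triode region.
I_D = k_p [V_ov · V_SD − ½ V_SD²] = 6.08 × [0.95 × 0.405 − 0.5 × 0.405²] = 1.84 mA.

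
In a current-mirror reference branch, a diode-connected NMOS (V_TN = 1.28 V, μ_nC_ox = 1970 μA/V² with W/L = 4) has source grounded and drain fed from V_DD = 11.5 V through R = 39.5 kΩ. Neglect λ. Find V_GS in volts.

With gate tied to drain, V_GS = V_DS ≥ V_GS − V_TN, so the device is in saturation.
k_n = μ_nC_ox · (W/L) = 7.88 mA/V².
KCL at the drain: ½ k_n (V_GS − V_TN)² = (V_DD − V_GS)/R.
Let x = V_GS − 1.28. Then 156 x² + x − 10.22 = 0, giving x = 0.253 V (positive root), so V_GS = 1.53 V.
I_D = (V_DD − V_GS)/R = (11.5 − 1.53) / 39.5 = 0.252 mA.

V_GS = 1.53 V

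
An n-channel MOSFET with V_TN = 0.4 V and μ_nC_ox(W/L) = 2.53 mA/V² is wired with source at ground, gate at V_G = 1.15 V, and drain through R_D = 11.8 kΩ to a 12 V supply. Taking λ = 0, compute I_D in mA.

I_D = 0.712 mA

V_GS = V_G = 1.15 V, so V_ov = 1.15 − 0.4 = 0.75 V.
Assume saturation: I_D = ½ k_n V_ov² = 0.5 × 2.53 × 0.75² = 0.712 mA, giving V_DS = V_DD − I_D R_D = 12 − 0.712 × 11.8 = 3.6 V.
V_DS = 3.6 V ≥ V_ov = 0.75 V, confirming saturation.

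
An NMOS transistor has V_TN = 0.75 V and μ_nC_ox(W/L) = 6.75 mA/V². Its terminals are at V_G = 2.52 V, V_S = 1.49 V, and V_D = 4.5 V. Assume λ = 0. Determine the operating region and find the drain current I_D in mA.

Saturation; I_D = 0.265 mA

V_GS = V_G − V_S = 2.52 − 1.49 = 1.03 V; V_DS = V_D − V_S = 4.5 − 1.49 = 3.01 V.
V_ov = V_GS − V_TN = 1.03 − 0.75 = 0.28 V.
Since V_DS = 3.01 V ≥ V_ov = 0.28 V, the device is in saturation.
I_D = ½ k_n V_ov² = 0.5 × 6.75 × 0.28² = 0.265 mA.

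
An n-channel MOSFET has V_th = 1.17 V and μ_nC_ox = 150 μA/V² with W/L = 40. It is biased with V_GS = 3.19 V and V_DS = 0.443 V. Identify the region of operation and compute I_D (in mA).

k_n = μ_nC_ox · (W/L) = 6 mA/V².
V_ov = V_GS − V_th = 3.19 − 1.17 = 2.02 V.
Since V_DS = 0.443 V < V_ov = 2.02 V, the device is in the triode region.
I_D = k_n [V_ov · V_DS − ½ V_DS²] = 6 × [2.02 × 0.443 − 0.5 × 0.443²] = 4.78 mA.

Triode; I_D = 4.78 mA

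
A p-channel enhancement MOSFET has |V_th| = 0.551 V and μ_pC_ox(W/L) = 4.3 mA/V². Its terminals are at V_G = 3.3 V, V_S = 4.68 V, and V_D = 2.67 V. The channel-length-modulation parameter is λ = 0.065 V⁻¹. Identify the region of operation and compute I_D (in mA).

V_SG = V_S − V_G = 4.68 − 3.3 = 1.38 V; V_SD = V_S − V_D = 4.68 − 2.67 = 2.01 V.
V_ov = V_SG − |V_th| = 1.38 − 0.551 = 0.829 V.
Since V_SD = 2.01 V ≥ V_ov = 0.829 V, the device is in saturation.
I_D = ½ k_p V_ov² (1 + λ V_SD) = 0.5 × 4.3 × 0.829² × (1 + 0.065 × 2.01) = 1.67 mA.

Saturation; I_D = 1.67 mA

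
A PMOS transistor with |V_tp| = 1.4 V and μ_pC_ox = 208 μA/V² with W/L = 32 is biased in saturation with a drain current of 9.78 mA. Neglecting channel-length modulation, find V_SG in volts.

k_p = μ_pC_ox · (W/L) = 6.656 mA/V².
In saturation I_D = ½ k_p (V_SG − |V_tp|)², so V_SG − |V_tp| = √(2 I_D / k_p) = √(2 × 9.78 / 6.656) = 1.71 V.
V_SG = 1.4 + 1.71 = 3.11 V.

V_SG = 3.11 V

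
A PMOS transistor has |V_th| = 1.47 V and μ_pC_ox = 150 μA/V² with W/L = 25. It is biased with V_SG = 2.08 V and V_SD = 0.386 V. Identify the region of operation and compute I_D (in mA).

k_p = μ_pC_ox · (W/L) = 3.75 mA/V².
V_ov = V_SG − |V_th| = 2.08 − 1.47 = 0.61 V.
Since V_SD = 0.386 V < V_ov = 0.61 V, the device is in the triode region.
I_D = k_p [V_ov · V_SD − ½ V_SD²] = 3.75 × [0.61 × 0.386 − 0.5 × 0.386²] = 0.604 mA.

Triode; I_D = 0.604 mA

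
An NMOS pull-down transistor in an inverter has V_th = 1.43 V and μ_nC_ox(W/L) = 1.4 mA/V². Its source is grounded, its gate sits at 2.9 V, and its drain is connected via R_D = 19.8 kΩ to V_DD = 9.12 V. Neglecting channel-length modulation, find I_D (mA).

I_D = 0.449 mA

V_GS = V_G = 2.9 V, so V_ov = 2.9 − 1.43 = 1.47 V.
Assume saturation: I_D = ½ k_n V_ov² = 0.5 × 1.4 × 1.47² = 1.51 mA, giving V_DS = V_DD − I_D R_D = 9.12 − 1.51 × 19.8 = -20.8 V.
But -20.8 V < V_ov = 1.47 V, so the device is actually in triode.
In triode I_D = k_n[V_ov V_DS − ½ V_DS²] and I_D = (V_DD − V_DS)/R_D. Equating: 13.9 V_DS² − 41.75 V_DS + 9.12 = 0, giving V_DS = 0.237 V (the root below V_ov).
I_D = (9.12 − 0.237) / 19.8 = 0.449 mA.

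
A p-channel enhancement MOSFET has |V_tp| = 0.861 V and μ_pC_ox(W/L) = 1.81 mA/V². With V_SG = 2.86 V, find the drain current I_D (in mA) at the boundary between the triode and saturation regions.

At the boundary V_SD = V_ov = V_SG − |V_tp| = 2.86 − 0.861 = 2 V.
I_D = ½ k_p V_ov² = 0.5 × 1.81 × 2² = 3.62 mA.

I_D = 3.62 mA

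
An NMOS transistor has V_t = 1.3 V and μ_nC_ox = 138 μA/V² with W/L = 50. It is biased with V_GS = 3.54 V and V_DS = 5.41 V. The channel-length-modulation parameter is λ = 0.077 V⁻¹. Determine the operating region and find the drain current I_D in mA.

Saturation; I_D = 24.5 mA

k_n = μ_nC_ox · (W/L) = 6.9 mA/V².
V_ov = V_GS − V_t = 3.54 − 1.3 = 2.24 V.
Since V_DS = 5.41 V ≥ V_ov = 2.24 V, the device is in saturation.
I_D = ½ k_n V_ov² (1 + λ V_DS) = 0.5 × 6.9 × 2.24² × (1 + 0.077 × 5.41) = 24.5 mA.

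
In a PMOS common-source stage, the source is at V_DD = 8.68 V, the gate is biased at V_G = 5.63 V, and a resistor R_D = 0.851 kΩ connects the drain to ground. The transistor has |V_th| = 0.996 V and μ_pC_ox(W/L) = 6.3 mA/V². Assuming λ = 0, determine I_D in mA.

I_D = 9.14 mA

V_SG = V_DD − V_G = 8.68 − 5.63 = 3.05 V, so V_ov = 3.05 − 0.996 = 2.05 V.
Assume saturation: I_D = ½ k_p V_ov² = 0.5 × 6.3 × 2.05² = 13.3 mA, giving V_SD = V_DD − I_D R_D = 8.68 − 13.3 × 0.851 = -2.63 V.
But -2.63 V < V_ov = 2.05 V, so the device is actually in triode.
In triode I_D = k_p[V_ov V_SD − ½ V_SD²] and I_D = (V_DD − V_SD)/R_D. Equating: 2.68 V_SD² − 12.01 V_SD + 8.68 = 0, giving V_SD = 0.906 V (the root below V_ov).
I_D = (8.68 − 0.906) / 0.851 = 9.14 mA.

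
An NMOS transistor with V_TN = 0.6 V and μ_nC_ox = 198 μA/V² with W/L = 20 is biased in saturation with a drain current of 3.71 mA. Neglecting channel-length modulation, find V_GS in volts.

V_GS = 1.97 V

k_n = μ_nC_ox · (W/L) = 3.96 mA/V².
In saturation I_D = ½ k_n (V_GS − V_TN)², so V_GS − V_TN = √(2 I_D / k_n) = √(2 × 3.71 / 3.96) = 1.37 V.
V_GS = 0.6 + 1.37 = 1.97 V.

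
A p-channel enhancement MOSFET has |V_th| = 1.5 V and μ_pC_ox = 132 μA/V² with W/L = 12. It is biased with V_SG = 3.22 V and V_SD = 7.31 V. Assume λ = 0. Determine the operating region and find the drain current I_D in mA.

Saturation; I_D = 2.34 mA

k_p = μ_pC_ox · (W/L) = 1.584 mA/V².
V_ov = V_SG − |V_th| = 3.22 − 1.5 = 1.72 V.
Since V_SD = 7.31 V ≥ V_ov = 1.72 V, the device is in saturation.
I_D = ½ k_p V_ov² = 0.5 × 1.584 × 1.72² = 2.34 mA.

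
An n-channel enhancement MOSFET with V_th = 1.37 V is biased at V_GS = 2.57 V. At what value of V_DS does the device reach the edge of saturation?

The boundary between triode and saturation is V_DS = V_GS − V_th = V_ov.
V_ov = 2.57 − 1.37 = 1.2 V.

V_DS,sat = 1.20 V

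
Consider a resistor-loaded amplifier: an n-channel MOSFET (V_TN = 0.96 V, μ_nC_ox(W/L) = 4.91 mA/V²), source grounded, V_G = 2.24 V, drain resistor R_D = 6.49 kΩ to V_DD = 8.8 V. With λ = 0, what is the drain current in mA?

V_GS = V_G = 2.24 V, so V_ov = 2.24 − 0.96 = 1.28 V.
Assume saturation: I_D = ½ k_n V_ov² = 0.5 × 4.91 × 1.28² = 4.02 mA, giving V_DS = V_DD − I_D R_D = 8.8 − 4.02 × 6.49 = -17.3 V.
But -17.3 V < V_ov = 1.28 V, so the device is actually in triode.
In triode I_D = k_n[V_ov V_DS − ½ V_DS²] and I_D = (V_DD − V_DS)/R_D. Equating: 15.9 V_DS² − 41.79 V_DS + 8.8 = 0, giving V_DS = 0.231 V (the root below V_ov).
I_D = (8.8 − 0.231) / 6.49 = 1.32 mA.

I_D = 1.32 mA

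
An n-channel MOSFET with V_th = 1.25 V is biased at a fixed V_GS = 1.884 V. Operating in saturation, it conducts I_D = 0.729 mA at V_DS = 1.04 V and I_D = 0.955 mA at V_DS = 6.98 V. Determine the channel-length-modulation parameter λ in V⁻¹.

With V_GS fixed, I_D ∝ (1 + λ V_DS) in saturation, so I_D2/I_D1 = (1 + λ V_DS2)/(1 + λ V_DS1).
0.955/0.729 = 1.31 = (1 + 6.98 λ)/(1 + 1.04 λ).
Solving: λ (I_D1 V_DS2 − I_D2 V_DS1) = I_D2 − I_D1, so λ = (0.955 − 0.729) / (0.729 × 6.98 − 0.955 × 1.04) = 0.226 / 4.1 = 0.0552 V⁻¹.

λ = 0.0552 V⁻¹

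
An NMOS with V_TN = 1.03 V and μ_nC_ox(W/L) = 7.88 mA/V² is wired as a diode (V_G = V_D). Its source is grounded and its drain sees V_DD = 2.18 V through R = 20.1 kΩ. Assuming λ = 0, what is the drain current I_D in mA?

I_D = 0.0515 mA

With gate tied to drain, V_GS = V_DS ≥ V_GS − V_TN, so the device is in saturation.
KCL at the drain: ½ k_n (V_GS − V_TN)² = (V_DD − V_GS)/R.
Let x = V_GS − 1.03. Then 79.2 x² + x − 1.15 = 0, giving x = 0.114 V (positive root), so V_GS = 1.14 V.
I_D = (V_DD − V_GS)/R = (2.18 − 1.14) / 20.1 = 0.0515 mA.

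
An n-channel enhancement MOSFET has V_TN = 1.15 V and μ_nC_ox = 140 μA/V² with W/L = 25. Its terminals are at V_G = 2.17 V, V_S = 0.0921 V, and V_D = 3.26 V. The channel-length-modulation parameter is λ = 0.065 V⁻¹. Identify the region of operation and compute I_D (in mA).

V_GS = V_G − V_S = 2.17 − 0.0921 = 2.08 V; V_DS = V_D − V_S = 3.26 − 0.0921 = 3.17 V.
k_n = μ_nC_ox · (W/L) = 3.5 mA/V².
V_ov = V_GS − V_TN = 2.08 − 1.15 = 0.928 V.
Since V_DS = 3.17 V ≥ V_ov = 0.928 V, the device is in saturation.
I_D = ½ k_n V_ov² (1 + λ V_DS) = 0.5 × 3.5 × 0.928² × (1 + 0.065 × 3.17) = 1.82 mA.

Saturation; I_D = 1.82 mA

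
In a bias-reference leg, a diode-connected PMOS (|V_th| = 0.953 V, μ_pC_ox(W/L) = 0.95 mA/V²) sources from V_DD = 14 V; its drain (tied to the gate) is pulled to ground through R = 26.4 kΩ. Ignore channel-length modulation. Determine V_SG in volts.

With gate tied to drain, V_SG = V_SD ≥ V_SG − |V_th|, so the device is in saturation.
KCL at the drain: ½ k_p (V_SG − |V_th|)² = (V_DD − V_SG)/R.
Let x = V_SG − 0.953. Then 12.5 x² + x − 13.05 = 0, giving x = 0.981 V (positive root), so V_SG = 1.93 V.
I_D = (V_DD − V_SG)/R = (14 − 1.93) / 26.4 = 0.457 mA.

V_SG = 1.93 V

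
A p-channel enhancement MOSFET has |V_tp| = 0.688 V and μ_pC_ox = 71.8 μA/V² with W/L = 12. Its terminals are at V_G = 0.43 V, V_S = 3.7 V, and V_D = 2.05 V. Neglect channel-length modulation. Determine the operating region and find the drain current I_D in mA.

V_SG = V_S − V_G = 3.7 − 0.43 = 3.27 V; V_SD = V_S − V_D = 3.7 − 2.05 = 1.65 V.
k_p = μ_pC_ox · (W/L) = 0.8616 mA/V².
V_ov = V_SG − |V_tp| = 3.27 − 0.688 = 2.58 V.
Since V_SD = 1.65 V < V_ov = 2.58 V, the device is in the triode region.
I_D = k_p [V_ov · V_SD − ½ V_SD²] = 0.8616 × [2.58 × 1.65 − 0.5 × 1.65²] = 2.5 mA.

Triode; I_D = 2.50 mA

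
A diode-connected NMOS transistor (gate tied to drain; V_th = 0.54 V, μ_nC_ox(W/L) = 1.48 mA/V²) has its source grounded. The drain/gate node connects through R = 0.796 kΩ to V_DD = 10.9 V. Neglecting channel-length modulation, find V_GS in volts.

With gate tied to drain, V_GS = V_DS ≥ V_GS − V_th, so the device is in saturation.
KCL at the drain: ½ k_n (V_GS − V_th)² = (V_DD − V_GS)/R.
Let x = V_GS − 0.54. Then 0.589 x² + x − 10.36 = 0, giving x = 3.43 V (positive root), so V_GS = 3.97 V.
I_D = (V_DD − V_GS)/R = (10.9 − 3.97) / 0.796 = 8.71 mA.

V_GS = 3.97 V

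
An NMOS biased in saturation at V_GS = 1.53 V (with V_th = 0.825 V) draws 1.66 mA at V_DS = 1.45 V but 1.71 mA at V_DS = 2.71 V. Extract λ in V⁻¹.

With V_GS fixed, I_D ∝ (1 + λ V_DS) in saturation, so I_D2/I_D1 = (1 + λ V_DS2)/(1 + λ V_DS1).
1.71/1.66 = 1.03 = (1 + 2.71 λ)/(1 + 1.45 λ).
Solving: λ (I_D1 V_DS2 − I_D2 V_DS1) = I_D2 − I_D1, so λ = (1.71 − 1.66) / (1.66 × 2.71 − 1.71 × 1.45) = 0.05 / 2.02 = 0.0248 V⁻¹.

λ = 0.0248 V⁻¹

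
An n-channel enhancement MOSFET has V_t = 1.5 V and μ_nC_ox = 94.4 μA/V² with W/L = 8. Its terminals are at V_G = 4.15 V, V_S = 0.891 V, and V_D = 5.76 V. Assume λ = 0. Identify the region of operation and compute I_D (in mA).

Saturation; I_D = 1.17 mA

V_GS = V_G − V_S = 4.15 − 0.891 = 3.26 V; V_DS = V_D − V_S = 5.76 − 0.891 = 4.87 V.
k_n = μ_nC_ox · (W/L) = 0.7552 mA/V².
V_ov = V_GS − V_t = 3.26 − 1.5 = 1.76 V.
Since V_DS = 4.87 V ≥ V_ov = 1.76 V, the device is in saturation.
I_D = ½ k_n V_ov² = 0.5 × 0.7552 × 1.76² = 1.17 mA.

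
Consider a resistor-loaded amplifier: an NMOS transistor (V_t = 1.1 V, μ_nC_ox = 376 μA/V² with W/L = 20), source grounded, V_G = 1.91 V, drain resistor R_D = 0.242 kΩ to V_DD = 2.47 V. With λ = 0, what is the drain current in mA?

I_D = 2.47 mA

V_GS = V_G = 1.91 V, so V_ov = 1.91 − 1.1 = 0.81 V.
k_n = μ_nC_ox · (W/L) = 7.52 mA/V².
Assume saturation: I_D = ½ k_n V_ov² = 0.5 × 7.52 × 0.81² = 2.47 mA, giving V_DS = V_DD − I_D R_D = 2.47 − 2.47 × 0.242 = 1.87 V.
V_DS = 1.87 V ≥ V_ov = 0.81 V, confirming saturation.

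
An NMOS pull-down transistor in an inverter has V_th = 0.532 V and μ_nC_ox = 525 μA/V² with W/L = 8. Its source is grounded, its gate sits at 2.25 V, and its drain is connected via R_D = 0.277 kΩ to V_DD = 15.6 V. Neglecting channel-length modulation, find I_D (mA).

I_D = 6.20 mA

V_GS = V_G = 2.25 V, so V_ov = 2.25 − 0.532 = 1.72 V.
k_n = μ_nC_ox · (W/L) = 4.2 mA/V².
Assume saturation: I_D = ½ k_n V_ov² = 0.5 × 4.2 × 1.72² = 6.2 mA, giving V_DS = V_DD − I_D R_D = 15.6 − 6.2 × 0.277 = 13.9 V.
V_DS = 13.9 V ≥ V_ov = 1.72 V, confirming saturation.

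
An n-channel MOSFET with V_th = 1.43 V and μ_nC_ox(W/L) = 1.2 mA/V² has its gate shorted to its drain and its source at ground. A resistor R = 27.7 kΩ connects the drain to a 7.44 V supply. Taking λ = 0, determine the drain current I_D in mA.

With gate tied to drain, V_GS = V_DS ≥ V_GS − V_th, so the device is in saturation.
KCL at the drain: ½ k_n (V_GS − V_th)² = (V_DD − V_GS)/R.
Let x = V_GS − 1.43. Then 16.6 x² + x − 6.01 = 0, giving x = 0.572 V (positive root), so V_GS = 2 V.
I_D = (V_DD − V_GS)/R = (7.44 − 2) / 27.7 = 0.196 mA.

I_D = 0.196 mA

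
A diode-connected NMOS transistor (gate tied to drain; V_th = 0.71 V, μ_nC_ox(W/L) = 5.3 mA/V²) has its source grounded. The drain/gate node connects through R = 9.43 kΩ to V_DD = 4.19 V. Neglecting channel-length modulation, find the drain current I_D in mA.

With gate tied to drain, V_GS = V_DS ≥ V_GS − V_th, so the device is in saturation.
KCL at the drain: ½ k_n (V_GS − V_th)² = (V_DD − V_GS)/R.
Let x = V_GS − 0.71. Then 25 x² + x − 3.48 = 0, giving x = 0.354 V (positive root), so V_GS = 1.06 V.
I_D = (V_DD − V_GS)/R = (4.19 − 1.06) / 9.43 = 0.332 mA.

I_D = 0.332 mA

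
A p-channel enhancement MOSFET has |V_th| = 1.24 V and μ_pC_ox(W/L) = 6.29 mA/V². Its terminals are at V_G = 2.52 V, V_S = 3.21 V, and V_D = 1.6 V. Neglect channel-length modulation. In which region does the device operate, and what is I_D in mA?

Cutoff; I_D = 0 mA

V_SG = V_S − V_G = 3.21 − 2.52 = 0.69 V; V_SD = V_S − V_D = 3.21 − 1.6 = 1.61 V.
V_SG = 0.69 V < |V_th| = 1.24 V, so the transistor is in cutoff.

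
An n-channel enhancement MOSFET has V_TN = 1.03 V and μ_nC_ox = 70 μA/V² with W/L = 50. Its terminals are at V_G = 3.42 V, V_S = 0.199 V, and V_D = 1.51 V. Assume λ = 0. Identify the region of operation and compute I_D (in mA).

V_GS = V_G − V_S = 3.42 − 0.199 = 3.22 V; V_DS = V_D − V_S = 1.51 − 0.199 = 1.31 V.
k_n = μ_nC_ox · (W/L) = 3.5 mA/V².
V_ov = V_GS − V_TN = 3.22 − 1.03 = 2.19 V.
Since V_DS = 1.31 V < V_ov = 2.19 V, the device is in the triode region.
I_D = k_n [V_ov · V_DS − ½ V_DS²] = 3.5 × [2.19 × 1.31 − 0.5 × 1.31²] = 7.05 mA.

Triode; I_D = 7.05 mA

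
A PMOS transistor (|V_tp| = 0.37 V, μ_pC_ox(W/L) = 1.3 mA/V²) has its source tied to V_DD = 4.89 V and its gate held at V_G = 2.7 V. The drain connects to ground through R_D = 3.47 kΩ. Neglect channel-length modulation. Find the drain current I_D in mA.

V_SG = V_DD − V_G = 4.89 − 2.7 = 2.19 V, so V_ov = 2.19 − 0.37 = 1.82 V.
Assume saturation: I_D = ½ k_p V_ov² = 0.5 × 1.3 × 1.82² = 2.15 mA, giving V_SD = V_DD − I_D R_D = 4.89 − 2.15 × 3.47 = -2.58 V.
But -2.58 V < V_ov = 1.82 V, so the device is actually in triode.
In triode I_D = k_p[V_ov V_SD − ½ V_SD²] and I_D = (V_DD − V_SD)/R_D. Equating: 2.26 V_SD² − 9.21 V_SD + 4.89 = 0, giving V_SD = 0.627 V (the root below V_ov).
I_D = (4.89 − 0.627) / 3.47 = 1.23 mA.

I_D = 1.23 mA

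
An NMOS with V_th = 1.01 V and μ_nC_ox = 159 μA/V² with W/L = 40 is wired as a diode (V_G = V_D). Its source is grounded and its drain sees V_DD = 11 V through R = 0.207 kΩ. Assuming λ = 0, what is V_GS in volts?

V_GS = 4.22 V

With gate tied to drain, V_GS = V_DS ≥ V_GS − V_th, so the device is in saturation.
k_n = μ_nC_ox · (W/L) = 6.36 mA/V².
KCL at the drain: ½ k_n (V_GS − V_th)² = (V_DD − V_GS)/R.
Let x = V_GS − 1.01. Then 0.658 x² + x − 9.99 = 0, giving x = 3.21 V (positive root), so V_GS = 4.22 V.
I_D = (V_DD − V_GS)/R = (11 − 4.22) / 0.207 = 32.8 mA.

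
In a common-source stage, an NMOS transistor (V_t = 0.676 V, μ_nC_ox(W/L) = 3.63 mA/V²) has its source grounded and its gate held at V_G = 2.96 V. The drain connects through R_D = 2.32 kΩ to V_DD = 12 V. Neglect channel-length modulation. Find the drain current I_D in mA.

I_D = 4.87 mA

V_GS = V_G = 2.96 V, so V_ov = 2.96 − 0.676 = 2.28 V.
Assume saturation: I_D = ½ k_n V_ov² = 0.5 × 3.63 × 2.28² = 9.47 mA, giving V_DS = V_DD − I_D R_D = 12 − 9.47 × 2.32 = -9.97 V.
But -9.97 V < V_ov = 2.28 V, so the device is actually in triode.
In triode I_D = k_n[V_ov V_DS − ½ V_DS²] and I_D = (V_DD − V_DS)/R_D. Equating: 4.21 V_DS² − 20.23 V_DS + 12 = 0, giving V_DS = 0.693 V (the root below V_ov).
I_D = (12 − 0.693) / 2.32 = 4.87 mA.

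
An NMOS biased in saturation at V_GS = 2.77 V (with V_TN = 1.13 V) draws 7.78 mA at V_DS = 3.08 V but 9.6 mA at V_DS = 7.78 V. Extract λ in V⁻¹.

λ = 0.0588 V⁻¹

With V_GS fixed, I_D ∝ (1 + λ V_DS) in saturation, so I_D2/I_D1 = (1 + λ V_DS2)/(1 + λ V_DS1).
9.6/7.78 = 1.234 = (1 + 7.78 λ)/(1 + 3.08 λ).
Solving: λ (I_D1 V_DS2 − I_D2 V_DS1) = I_D2 − I_D1, so λ = (9.6 − 7.78) / (7.78 × 7.78 − 9.6 × 3.08) = 1.82 / 31 = 0.0588 V⁻¹.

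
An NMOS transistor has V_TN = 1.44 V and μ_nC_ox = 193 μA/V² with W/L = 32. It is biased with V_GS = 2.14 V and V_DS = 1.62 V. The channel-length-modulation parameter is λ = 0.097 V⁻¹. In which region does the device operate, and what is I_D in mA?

Saturation; I_D = 1.75 mA

k_n = μ_nC_ox · (W/L) = 6.176 mA/V².
V_ov = V_GS − V_TN = 2.14 − 1.44 = 0.7 V.
Since V_DS = 1.62 V ≥ V_ov = 0.7 V, the device is in saturation.
I_D = ½ k_n V_ov² (1 + λ V_DS) = 0.5 × 6.176 × 0.7² × (1 + 0.097 × 1.62) = 1.75 mA.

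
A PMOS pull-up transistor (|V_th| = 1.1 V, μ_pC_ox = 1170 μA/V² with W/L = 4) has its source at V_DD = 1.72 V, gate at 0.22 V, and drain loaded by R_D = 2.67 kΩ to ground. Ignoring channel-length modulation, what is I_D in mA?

I_D = 0.374 mA

V_SG = V_DD − V_G = 1.72 − 0.22 = 1.5 V, so V_ov = 1.5 − 1.1 = 0.4 V.
k_p = μ_pC_ox · (W/L) = 4.68 mA/V².
Assume saturation: I_D = ½ k_p V_ov² = 0.5 × 4.68 × 0.4² = 0.374 mA, giving V_SD = V_DD − I_D R_D = 1.72 − 0.374 × 2.67 = 0.72 V.
V_SD = 0.72 V ≥ V_ov = 0.4 V, confirming saturation.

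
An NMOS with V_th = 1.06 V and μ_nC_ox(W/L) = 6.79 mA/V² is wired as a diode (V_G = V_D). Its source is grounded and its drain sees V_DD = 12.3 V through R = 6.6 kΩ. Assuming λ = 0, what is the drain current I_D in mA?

I_D = 1.60 mA

With gate tied to drain, V_GS = V_DS ≥ V_GS − V_th, so the device is in saturation.
KCL at the drain: ½ k_n (V_GS − V_th)² = (V_DD − V_GS)/R.
Let x = V_GS − 1.06. Then 22.4 x² + x − 11.24 = 0, giving x = 0.686 V (positive root), so V_GS = 1.75 V.
I_D = (V_DD − V_GS)/R = (12.3 − 1.75) / 6.6 = 1.6 mA.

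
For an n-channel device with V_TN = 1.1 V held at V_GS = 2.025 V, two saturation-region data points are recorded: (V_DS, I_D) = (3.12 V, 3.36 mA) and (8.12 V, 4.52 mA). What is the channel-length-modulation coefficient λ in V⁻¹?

λ = 0.0880 V⁻¹

With V_GS fixed, I_D ∝ (1 + λ V_DS) in saturation, so I_D2/I_D1 = (1 + λ V_DS2)/(1 + λ V_DS1).
4.52/3.36 = 1.345 = (1 + 8.12 λ)/(1 + 3.12 λ).
Solving: λ (I_D1 V_DS2 − I_D2 V_DS1) = I_D2 − I_D1, so λ = (4.52 − 3.36) / (3.36 × 8.12 − 4.52 × 3.12) = 1.16 / 13.2 = 0.088 V⁻¹.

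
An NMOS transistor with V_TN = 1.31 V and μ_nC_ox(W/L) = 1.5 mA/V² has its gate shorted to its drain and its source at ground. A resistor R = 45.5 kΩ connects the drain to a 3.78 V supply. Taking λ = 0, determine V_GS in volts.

V_GS = 1.56 V

With gate tied to drain, V_GS = V_DS ≥ V_GS − V_TN, so the device is in saturation.
KCL at the drain: ½ k_n (V_GS − V_TN)² = (V_DD − V_GS)/R.
Let x = V_GS − 1.31. Then 34.1 x² + x − 2.47 = 0, giving x = 0.255 V (positive root), so V_GS = 1.56 V.
I_D = (V_DD − V_GS)/R = (3.78 − 1.56) / 45.5 = 0.0487 mA.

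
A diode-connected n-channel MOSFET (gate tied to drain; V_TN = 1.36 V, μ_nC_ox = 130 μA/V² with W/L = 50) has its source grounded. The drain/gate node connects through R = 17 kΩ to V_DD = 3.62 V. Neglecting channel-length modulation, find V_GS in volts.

V_GS = 1.55 V

With gate tied to drain, V_GS = V_DS ≥ V_GS − V_TN, so the device is in saturation.
k_n = μ_nC_ox · (W/L) = 6.5 mA/V².
KCL at the drain: ½ k_n (V_GS − V_TN)² = (V_DD − V_GS)/R.
Let x = V_GS − 1.36. Then 55.2 x² + x − 2.26 = 0, giving x = 0.193 V (positive root), so V_GS = 1.55 V.
I_D = (V_DD − V_GS)/R = (3.62 − 1.55) / 17 = 0.122 mA.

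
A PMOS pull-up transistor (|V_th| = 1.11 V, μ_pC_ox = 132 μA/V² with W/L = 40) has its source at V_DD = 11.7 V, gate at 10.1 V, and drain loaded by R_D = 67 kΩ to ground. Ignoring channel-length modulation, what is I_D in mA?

I_D = 0.174 mA

V_SG = V_DD − V_G = 11.7 − 10.1 = 1.6 V, so V_ov = 1.6 − 1.11 = 0.49 V.
k_p = μ_pC_ox · (W/L) = 5.28 mA/V².
Assume saturation: I_D = ½ k_p V_ov² = 0.5 × 5.28 × 0.49² = 0.634 mA, giving V_SD = V_DD − I_D R_D = 11.7 − 0.634 × 67 = -30.8 V.
But -30.8 V < V_ov = 0.49 V, so the device is actually in triode.
In triode I_D = k_p[V_ov V_SD − ½ V_SD²] and I_D = (V_DD − V_SD)/R_D. Equating: 177 V_SD² − 174.3 V_SD + 11.7 = 0, giving V_SD = 0.0724 V (the root below V_ov).
I_D = (11.7 − 0.0724) / 67 = 0.174 mA.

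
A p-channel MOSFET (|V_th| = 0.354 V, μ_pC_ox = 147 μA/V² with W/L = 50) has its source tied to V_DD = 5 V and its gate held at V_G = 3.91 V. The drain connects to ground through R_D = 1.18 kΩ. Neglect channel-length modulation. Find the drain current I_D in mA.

I_D = 1.99 mA

V_SG = V_DD − V_G = 5 − 3.91 = 1.09 V, so V_ov = 1.09 − 0.354 = 0.736 V.
k_p = μ_pC_ox · (W/L) = 7.35 mA/V².
Assume saturation: I_D = ½ k_p V_ov² = 0.5 × 7.35 × 0.736² = 1.99 mA, giving V_SD = V_DD − I_D R_D = 5 − 1.99 × 1.18 = 2.65 V.
V_SD = 2.65 V ≥ V_ov = 0.736 V, confirming saturation.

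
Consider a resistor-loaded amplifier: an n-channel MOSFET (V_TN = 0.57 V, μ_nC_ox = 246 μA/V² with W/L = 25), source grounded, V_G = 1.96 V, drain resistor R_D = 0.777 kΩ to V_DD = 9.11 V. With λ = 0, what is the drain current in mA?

I_D = 5.94 mA

V_GS = V_G = 1.96 V, so V_ov = 1.96 − 0.57 = 1.39 V.
k_n = μ_nC_ox · (W/L) = 6.15 mA/V².
Assume saturation: I_D = ½ k_n V_ov² = 0.5 × 6.15 × 1.39² = 5.94 mA, giving V_DS = V_DD − I_D R_D = 9.11 − 5.94 × 0.777 = 4.49 V.
V_DS = 4.49 V ≥ V_ov = 1.39 V, confirming saturation.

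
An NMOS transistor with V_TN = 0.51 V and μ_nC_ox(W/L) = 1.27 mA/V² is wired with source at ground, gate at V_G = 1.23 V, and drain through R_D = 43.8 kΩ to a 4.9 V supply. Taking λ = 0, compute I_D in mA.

I_D = 0.109 mA

V_GS = V_G = 1.23 V, so V_ov = 1.23 − 0.51 = 0.72 V.
Assume saturation: I_D = ½ k_n V_ov² = 0.5 × 1.27 × 0.72² = 0.329 mA, giving V_DS = V_DD − I_D R_D = 4.9 − 0.329 × 43.8 = -9.52 V.
But -9.52 V < V_ov = 0.72 V, so the device is actually in triode.
In triode I_D = k_n[V_ov V_DS − ½ V_DS²] and I_D = (V_DD − V_DS)/R_D. Equating: 27.8 V_DS² − 41.05 V_DS + 4.9 = 0, giving V_DS = 0.131 V (the root below V_ov).
I_D = (4.9 − 0.131) / 43.8 = 0.109 mA.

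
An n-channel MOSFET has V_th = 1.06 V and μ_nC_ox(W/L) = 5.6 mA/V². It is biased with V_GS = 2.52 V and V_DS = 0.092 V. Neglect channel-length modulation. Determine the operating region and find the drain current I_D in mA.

Triode; I_D = 0.728 mA

V_ov = V_GS − V_th = 2.52 − 1.06 = 1.46 V.
Since V_DS = 0.092 V < V_ov = 1.46 V, the device is in the triode region.
I_D = k_n [V_ov · V_DS − ½ V_DS²] = 5.6 × [1.46 × 0.092 − 0.5 × 0.092²] = 0.728 mA.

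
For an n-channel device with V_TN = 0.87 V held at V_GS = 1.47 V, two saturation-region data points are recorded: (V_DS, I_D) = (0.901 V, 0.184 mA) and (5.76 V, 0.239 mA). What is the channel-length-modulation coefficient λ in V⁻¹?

With V_GS fixed, I_D ∝ (1 + λ V_DS) in saturation, so I_D2/I_D1 = (1 + λ V_DS2)/(1 + λ V_DS1).
0.239/0.184 = 1.299 = (1 + 5.76 λ)/(1 + 0.901 λ).
Solving: λ (I_D1 V_DS2 − I_D2 V_DS1) = I_D2 − I_D1, so λ = (0.239 − 0.184) / (0.184 × 5.76 − 0.239 × 0.901) = 0.055 / 0.845 = 0.0651 V⁻¹.

λ = 0.0651 V⁻¹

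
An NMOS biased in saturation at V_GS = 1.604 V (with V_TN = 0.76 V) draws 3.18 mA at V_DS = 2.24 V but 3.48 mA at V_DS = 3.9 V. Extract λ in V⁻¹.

λ = 0.0651 V⁻¹

With V_GS fixed, I_D ∝ (1 + λ V_DS) in saturation, so I_D2/I_D1 = (1 + λ V_DS2)/(1 + λ V_DS1).
3.48/3.18 = 1.094 = (1 + 3.9 λ)/(1 + 2.24 λ).
Solving: λ (I_D1 V_DS2 − I_D2 V_DS1) = I_D2 − I_D1, so λ = (3.48 − 3.18) / (3.18 × 3.9 − 3.48 × 2.24) = 0.3 / 4.61 = 0.0651 V⁻¹.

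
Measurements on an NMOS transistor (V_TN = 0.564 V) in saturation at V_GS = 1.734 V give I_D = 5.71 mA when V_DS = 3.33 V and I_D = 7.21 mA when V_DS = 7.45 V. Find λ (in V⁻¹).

λ = 0.0809 V⁻¹

With V_GS fixed, I_D ∝ (1 + λ V_DS) in saturation, so I_D2/I_D1 = (1 + λ V_DS2)/(1 + λ V_DS1).
7.21/5.71 = 1.263 = (1 + 7.45 λ)/(1 + 3.33 λ).
Solving: λ (I_D1 V_DS2 − I_D2 V_DS1) = I_D2 − I_D1, so λ = (7.21 − 5.71) / (5.71 × 7.45 − 7.21 × 3.33) = 1.5 / 18.5 = 0.0809 V⁻¹.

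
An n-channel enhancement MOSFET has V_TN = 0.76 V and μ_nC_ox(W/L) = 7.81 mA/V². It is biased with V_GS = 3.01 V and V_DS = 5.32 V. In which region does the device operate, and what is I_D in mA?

V_ov = V_GS − V_TN = 3.01 − 0.76 = 2.25 V.
Since V_DS = 5.32 V ≥ V_ov = 2.25 V, the device is in saturation.
I_D = ½ k_n V_ov² = 0.5 × 7.81 × 2.25² = 19.8 mA.

Saturation; I_D = 19.8 mA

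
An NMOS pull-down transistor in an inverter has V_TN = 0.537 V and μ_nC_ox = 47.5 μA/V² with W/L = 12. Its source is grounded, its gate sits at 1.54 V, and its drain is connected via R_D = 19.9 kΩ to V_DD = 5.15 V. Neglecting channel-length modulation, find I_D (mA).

I_D = 0.231 mA

V_GS = V_G = 1.54 V, so V_ov = 1.54 − 0.537 = 1 V.
k_n = μ_nC_ox · (W/L) = 0.57 mA/V².
Assume saturation: I_D = ½ k_n V_ov² = 0.5 × 0.57 × 1² = 0.287 mA, giving V_DS = V_DD − I_D R_D = 5.15 − 0.287 × 19.9 = -0.556 V.
But -0.556 V < V_ov = 1 V, so the device is actually in triode.
In triode I_D = k_n[V_ov V_DS − ½ V_DS²] and I_D = (V_DD − V_DS)/R_D. Equating: 5.67 V_DS² − 12.38 V_DS + 5.15 = 0, giving V_DS = 0.56 V (the root below V_ov).
I_D = (5.15 − 0.56) / 19.9 = 0.231 mA.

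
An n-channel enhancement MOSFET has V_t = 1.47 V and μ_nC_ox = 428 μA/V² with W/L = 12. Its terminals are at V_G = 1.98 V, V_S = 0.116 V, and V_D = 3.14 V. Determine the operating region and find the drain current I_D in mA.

V_GS = V_G − V_S = 1.98 − 0.116 = 1.86 V; V_DS = V_D − V_S = 3.14 − 0.116 = 3.02 V.
k_n = μ_nC_ox · (W/L) = 5.136 mA/V².
V_ov = V_GS − V_t = 1.86 − 1.47 = 0.394 V.
Since V_DS = 3.02 V ≥ V_ov = 0.394 V, the device is in saturation.
I_D = ½ k_n V_ov² = 0.5 × 5.136 × 0.394² = 0.399 mA.

Saturation; I_D = 0.399 mA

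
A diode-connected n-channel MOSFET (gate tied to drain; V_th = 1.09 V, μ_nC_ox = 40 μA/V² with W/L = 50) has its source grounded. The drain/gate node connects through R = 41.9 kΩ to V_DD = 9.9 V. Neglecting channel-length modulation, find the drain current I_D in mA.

With gate tied to drain, V_GS = V_DS ≥ V_GS − V_th, so the device is in saturation.
k_n = μ_nC_ox · (W/L) = 2 mA/V².
KCL at the drain: ½ k_n (V_GS − V_th)² = (V_DD − V_GS)/R.
Let x = V_GS − 1.09. Then 41.9 x² + x − 8.81 = 0, giving x = 0.447 V (positive root), so V_GS = 1.54 V.
I_D = (V_DD − V_GS)/R = (9.9 − 1.54) / 41.9 = 0.2 mA.

I_D = 0.200 mA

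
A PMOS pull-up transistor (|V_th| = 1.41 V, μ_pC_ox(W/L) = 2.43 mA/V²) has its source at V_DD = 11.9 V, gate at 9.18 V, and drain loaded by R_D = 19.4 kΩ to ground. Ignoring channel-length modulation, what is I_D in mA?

I_D = 0.603 mA

V_SG = V_DD − V_G = 11.9 − 9.18 = 2.72 V, so V_ov = 2.72 − 1.41 = 1.31 V.
Assume saturation: I_D = ½ k_p V_ov² = 0.5 × 2.43 × 1.31² = 2.09 mA, giving V_SD = V_DD − I_D R_D = 11.9 − 2.09 × 19.4 = -28.6 V.
But -28.6 V < V_ov = 1.31 V, so the device is actually in triode.
In triode I_D = k_p[V_ov V_SD − ½ V_SD²] and I_D = (V_DD − V_SD)/R_D. Equating: 23.6 V_SD² − 62.76 V_SD + 11.9 = 0, giving V_SD = 0.205 V (the root below V_ov).
I_D = (11.9 − 0.205) / 19.4 = 0.603 mA.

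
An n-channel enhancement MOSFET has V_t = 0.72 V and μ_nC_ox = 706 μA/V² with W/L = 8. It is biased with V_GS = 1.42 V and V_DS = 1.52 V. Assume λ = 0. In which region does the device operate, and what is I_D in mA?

Saturation; I_D = 1.38 mA

k_n = μ_nC_ox · (W/L) = 5.648 mA/V².
V_ov = V_GS − V_t = 1.42 − 0.72 = 0.7 V.
Since V_DS = 1.52 V ≥ V_ov = 0.7 V, the device is in saturation.
I_D = ½ k_n V_ov² = 0.5 × 5.648 × 0.7² = 1.38 mA.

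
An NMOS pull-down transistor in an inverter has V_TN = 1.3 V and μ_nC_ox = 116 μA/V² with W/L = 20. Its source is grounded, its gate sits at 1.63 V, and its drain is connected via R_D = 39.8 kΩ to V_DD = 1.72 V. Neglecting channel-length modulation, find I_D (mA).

V_GS = V_G = 1.63 V, so V_ov = 1.63 − 1.3 = 0.33 V.
k_n = μ_nC_ox · (W/L) = 2.32 mA/V².
Assume saturation: I_D = ½ k_n V_ov² = 0.5 × 2.32 × 0.33² = 0.126 mA, giving V_DS = V_DD − I_D R_D = 1.72 − 0.126 × 39.8 = -3.31 V.
But -3.31 V < V_ov = 0.33 V, so the device is actually in triode.
In triode I_D = k_n[V_ov V_DS − ½ V_DS²] and I_D = (V_DD − V_DS)/R_D. Equating: 46.2 V_DS² − 31.47 V_DS + 1.72 = 0, giving V_DS = 0.0599 V (the root below V_ov).
I_D = (1.72 − 0.0599) / 39.8 = 0.0417 mA.

I_D = 0.0417 mA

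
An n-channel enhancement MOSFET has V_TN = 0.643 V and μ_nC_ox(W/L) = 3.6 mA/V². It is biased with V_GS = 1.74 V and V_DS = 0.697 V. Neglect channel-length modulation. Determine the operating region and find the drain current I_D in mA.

Triode; I_D = 1.88 mA

V_ov = V_GS − V_TN = 1.74 − 0.643 = 1.1 V.
Since V_DS = 0.697 V < V_ov = 1.1 V, the device is in the triode region.
I_D = k_n [V_ov · V_DS − ½ V_DS²] = 3.6 × [1.1 × 0.697 − 0.5 × 0.697²] = 1.88 mA.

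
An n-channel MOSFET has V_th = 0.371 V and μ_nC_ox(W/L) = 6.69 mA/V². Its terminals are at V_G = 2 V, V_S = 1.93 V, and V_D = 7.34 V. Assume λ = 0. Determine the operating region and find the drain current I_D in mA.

Cutoff; I_D = 0 mA

V_GS = V_G − V_S = 2 − 1.93 = 0.07 V; V_DS = V_D − V_S = 7.34 − 1.93 = 5.41 V.
V_GS = 0.07 V < V_th = 0.371 V, so the transistor is in cutoff.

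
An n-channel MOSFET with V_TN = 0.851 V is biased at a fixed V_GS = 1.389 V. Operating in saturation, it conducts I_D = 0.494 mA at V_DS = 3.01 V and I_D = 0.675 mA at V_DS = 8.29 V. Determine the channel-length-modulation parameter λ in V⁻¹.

λ = 0.0877 V⁻¹

With V_GS fixed, I_D ∝ (1 + λ V_DS) in saturation, so I_D2/I_D1 = (1 + λ V_DS2)/(1 + λ V_DS1).
0.675/0.494 = 1.366 = (1 + 8.29 λ)/(1 + 3.01 λ).
Solving: λ (I_D1 V_DS2 − I_D2 V_DS1) = I_D2 − I_D1, so λ = (0.675 − 0.494) / (0.494 × 8.29 − 0.675 × 3.01) = 0.181 / 2.06 = 0.0877 V⁻¹.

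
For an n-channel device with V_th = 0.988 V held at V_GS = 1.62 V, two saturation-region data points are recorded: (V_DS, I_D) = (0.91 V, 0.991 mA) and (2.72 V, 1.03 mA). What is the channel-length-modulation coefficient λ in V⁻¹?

λ = 0.0222 V⁻¹

With V_GS fixed, I_D ∝ (1 + λ V_DS) in saturation, so I_D2/I_D1 = (1 + λ V_DS2)/(1 + λ V_DS1).
1.03/0.991 = 1.039 = (1 + 2.72 λ)/(1 + 0.91 λ).
Solving: λ (I_D1 V_DS2 − I_D2 V_DS1) = I_D2 − I_D1, so λ = (1.03 − 0.991) / (0.991 × 2.72 − 1.03 × 0.91) = 0.039 / 1.76 = 0.0222 V⁻¹.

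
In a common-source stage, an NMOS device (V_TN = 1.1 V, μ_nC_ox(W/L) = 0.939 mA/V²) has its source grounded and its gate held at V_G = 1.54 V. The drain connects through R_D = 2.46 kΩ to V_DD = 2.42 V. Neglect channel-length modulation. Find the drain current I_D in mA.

V_GS = V_G = 1.54 V, so V_ov = 1.54 − 1.1 = 0.44 V.
Assume saturation: I_D = ½ k_n V_ov² = 0.5 × 0.939 × 0.44² = 0.0909 mA, giving V_DS = V_DD − I_D R_D = 2.42 − 0.0909 × 2.46 = 2.2 V.
V_DS = 2.2 V ≥ V_ov = 0.44 V, confirming saturation.

I_D = 0.0909 mA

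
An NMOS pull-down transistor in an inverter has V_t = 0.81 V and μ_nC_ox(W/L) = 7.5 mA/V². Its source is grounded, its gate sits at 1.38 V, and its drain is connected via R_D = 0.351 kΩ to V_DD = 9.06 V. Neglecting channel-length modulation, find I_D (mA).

I_D = 1.22 mA

V_GS = V_G = 1.38 V, so V_ov = 1.38 − 0.81 = 0.57 V.
Assume saturation: I_D = ½ k_n V_ov² = 0.5 × 7.5 × 0.57² = 1.22 mA, giving V_DS = V_DD − I_D R_D = 9.06 − 1.22 × 0.351 = 8.63 V.
V_DS = 8.63 V ≥ V_ov = 0.57 V, confirming saturation.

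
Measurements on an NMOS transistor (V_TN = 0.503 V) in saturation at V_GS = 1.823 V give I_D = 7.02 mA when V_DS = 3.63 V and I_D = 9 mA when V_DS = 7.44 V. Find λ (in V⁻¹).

λ = 0.101 V⁻¹

With V_GS fixed, I_D ∝ (1 + λ V_DS) in saturation, so I_D2/I_D1 = (1 + λ V_DS2)/(1 + λ V_DS1).
9/7.02 = 1.282 = (1 + 7.44 λ)/(1 + 3.63 λ).
Solving: λ (I_D1 V_DS2 − I_D2 V_DS1) = I_D2 − I_D1, so λ = (9 − 7.02) / (7.02 × 7.44 − 9 × 3.63) = 1.98 / 19.6 = 0.101 V⁻¹.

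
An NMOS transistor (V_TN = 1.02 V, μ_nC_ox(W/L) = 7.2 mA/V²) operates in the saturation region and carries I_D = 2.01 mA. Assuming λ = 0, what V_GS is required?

In saturation I_D = ½ k_n (V_GS − V_TN)², so V_GS − V_TN = √(2 I_D / k_n) = √(2 × 2.01 / 7.2) = 0.747 V.
V_GS = 1.02 + 0.747 = 1.77 V.

V_GS = 1.77 V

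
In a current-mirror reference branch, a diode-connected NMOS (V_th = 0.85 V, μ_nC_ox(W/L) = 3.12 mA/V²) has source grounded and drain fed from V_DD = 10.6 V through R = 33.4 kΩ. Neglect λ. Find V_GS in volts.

V_GS = 1.27 V

With gate tied to drain, V_GS = V_DS ≥ V_GS − V_th, so the device is in saturation.
KCL at the drain: ½ k_n (V_GS − V_th)² = (V_DD − V_GS)/R.
Let x = V_GS − 0.85. Then 52.1 x² + x − 9.75 = 0, giving x = 0.423 V (positive root), so V_GS = 1.27 V.
I_D = (V_DD − V_GS)/R = (10.6 − 1.27) / 33.4 = 0.279 mA.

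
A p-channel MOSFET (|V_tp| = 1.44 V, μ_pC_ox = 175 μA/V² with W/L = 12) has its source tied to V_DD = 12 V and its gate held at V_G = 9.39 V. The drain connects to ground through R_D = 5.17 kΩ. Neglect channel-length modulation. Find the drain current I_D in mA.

I_D = 1.44 mA

V_SG = V_DD − V_G = 12 − 9.39 = 2.61 V, so V_ov = 2.61 − 1.44 = 1.17 V.
k_p = μ_pC_ox · (W/L) = 2.1 mA/V².
Assume saturation: I_D = ½ k_p V_ov² = 0.5 × 2.1 × 1.17² = 1.44 mA, giving V_SD = V_DD − I_D R_D = 12 − 1.44 × 5.17 = 4.57 V.
V_SD = 4.57 V ≥ V_ov = 1.17 V, confirming saturation.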